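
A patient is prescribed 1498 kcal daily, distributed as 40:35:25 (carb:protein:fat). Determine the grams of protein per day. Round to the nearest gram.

131 g/day

Protein energy = 35% × 1498 = 524.3 kcal.
At 4 kcal/g: 524.3 ÷ 4 = 131.075 g.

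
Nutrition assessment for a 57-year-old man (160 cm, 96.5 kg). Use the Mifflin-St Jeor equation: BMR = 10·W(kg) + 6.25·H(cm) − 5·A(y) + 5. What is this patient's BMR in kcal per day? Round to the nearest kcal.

Mifflin-St Jeor (male): BMR = 10(96.5) + 6.25(160) − 5(57) + 5 = 965 + 1000 − 285 + 5 = 1685 kcal/day.

1685 kcal per day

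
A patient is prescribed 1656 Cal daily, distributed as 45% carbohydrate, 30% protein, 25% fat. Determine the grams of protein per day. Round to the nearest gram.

Protein energy = 30% × 1656 = 496.8 kcal.
At 4 kcal/g: 496.8 ÷ 4 = 124.2 g.

124 g/day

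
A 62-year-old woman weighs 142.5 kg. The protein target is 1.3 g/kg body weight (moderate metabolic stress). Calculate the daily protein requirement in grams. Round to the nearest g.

185 g/day

Protein = 1.3 g/kg × 142.5 kg = 185.25 g/day.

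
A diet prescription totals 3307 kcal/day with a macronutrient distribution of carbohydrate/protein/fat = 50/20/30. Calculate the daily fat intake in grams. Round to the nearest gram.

Fat energy = 30% × 3307 = 992.1 kcal.
At 9 kcal/g: 992.1 ÷ 9 = 110.2333 g.

110 g/day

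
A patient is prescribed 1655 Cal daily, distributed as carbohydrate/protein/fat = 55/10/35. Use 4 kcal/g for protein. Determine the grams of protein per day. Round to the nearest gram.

Protein energy = 10% × 1655 = 165.5 kcal.
At 4 kcal/g: 165.5 ÷ 4 = 41.375 g.

41 g/day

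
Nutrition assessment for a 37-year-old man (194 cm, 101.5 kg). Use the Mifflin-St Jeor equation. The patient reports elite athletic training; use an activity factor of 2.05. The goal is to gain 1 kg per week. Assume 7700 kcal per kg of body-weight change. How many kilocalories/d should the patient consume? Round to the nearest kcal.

Mifflin-St Jeor (male): BMR = 10(101.5) + 6.25(194) − 5(37) + 5 = 1015 + 1212.5 − 185 + 5 = 2047.5 kcal/day.
TEE = 2047.5 × 2.05 = 4197.375 kcal/day.
Required daily surplus = 1 × 7700 ÷ 7 = 1100 kcal/day.
Target intake = 4197.375 + 1100 = 5297.375 kcal/day.

5297 kilocalories/d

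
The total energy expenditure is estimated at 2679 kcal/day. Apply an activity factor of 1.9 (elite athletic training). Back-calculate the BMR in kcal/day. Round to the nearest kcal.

1410 kcal/day

BMR = TEE ÷ activity factor = 2679 ÷ 1.9 = 1410 kcal/day.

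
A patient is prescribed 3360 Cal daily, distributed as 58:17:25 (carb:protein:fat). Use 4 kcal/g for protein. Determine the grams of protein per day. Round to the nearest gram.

143 g/day

Protein energy = 17% × 3360 = 571.2 kcal.
At 4 kcal/g: 571.2 ÷ 4 = 142.8 g.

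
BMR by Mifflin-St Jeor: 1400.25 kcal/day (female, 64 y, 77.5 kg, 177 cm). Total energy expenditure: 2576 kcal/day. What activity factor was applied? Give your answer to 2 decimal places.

Activity factor = TEE ÷ BMR = 2576 ÷ 1400.25 = 1.84.

1.84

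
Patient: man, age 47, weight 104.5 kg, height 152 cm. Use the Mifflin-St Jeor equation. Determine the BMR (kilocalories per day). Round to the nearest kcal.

Mifflin-St Jeor (male): BMR = 10(104.5) + 6.25(152) − 5(47) + 5 = 1045 + 950 − 235 + 5 = 1765 kcal/day.

1765 kilocalories per day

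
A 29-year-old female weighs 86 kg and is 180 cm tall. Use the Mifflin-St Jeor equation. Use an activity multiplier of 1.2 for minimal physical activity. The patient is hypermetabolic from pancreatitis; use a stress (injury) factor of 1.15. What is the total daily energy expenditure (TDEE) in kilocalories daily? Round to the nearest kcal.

Mifflin-St Jeor (female): BMR = 10(86) + 6.25(180) − 5(29) − 161 = 860 + 1125 − 145 − 161 = 1679 kcal/day.
TEE = BMR × activity factor = 1679 × 1.2 = 2014.8 kcal/day.
Apply stress factor: 2014.8 × 1.15 = 2317.02 kcal/day.

2317 kilocalories daily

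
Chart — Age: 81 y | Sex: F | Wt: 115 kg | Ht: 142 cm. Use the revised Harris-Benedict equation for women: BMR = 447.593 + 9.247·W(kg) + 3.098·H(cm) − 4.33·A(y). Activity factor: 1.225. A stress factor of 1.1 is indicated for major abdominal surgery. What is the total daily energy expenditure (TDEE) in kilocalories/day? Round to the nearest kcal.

2156 kilocalories/day

Harris-Benedict: BMR = 447.593 + 9.247(115) + 3.098(142) − 4.33(81) = 1600.184 kcal/day.
TEE = BMR × activity factor = 1600.184 × 1.225 = 1960.2254 kcal/day.
Apply stress factor: 1960.2254 × 1.1 = 2156.2479 kcal/day.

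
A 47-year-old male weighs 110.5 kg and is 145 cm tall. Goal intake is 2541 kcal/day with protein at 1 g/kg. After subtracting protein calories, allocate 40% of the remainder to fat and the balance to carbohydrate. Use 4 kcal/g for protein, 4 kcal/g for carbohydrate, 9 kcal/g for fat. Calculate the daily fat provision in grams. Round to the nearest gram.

Protein = 1 × 110.5 = 110.5 g → 110.5 × 4 = 442 kcal.
Non-protein calories = 2541 − 442 = 2099 kcal.
Fat: 40% × 2099 = 839.6 kcal; carbohydrate: 1259.4 kcal.
Fat: 839.6 kcal ÷ 9 kcal/g = 93.2889 g.

93 g/day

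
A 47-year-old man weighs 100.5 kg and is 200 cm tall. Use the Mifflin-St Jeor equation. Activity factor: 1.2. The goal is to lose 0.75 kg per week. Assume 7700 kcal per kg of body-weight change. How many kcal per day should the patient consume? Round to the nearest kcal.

1605 kcal per day

Mifflin-St Jeor (male): BMR = 10(100.5) + 6.25(200) − 5(47) + 5 = 1005 + 1250 − 235 + 5 = 2025 kcal/day.
TEE = 2025 × 1.2 = 2430 kcal/day.
Required daily deficit = 0.75 × 7700 ÷ 7 = 825 kcal/day.
Target intake = 2430 − 825 = 1605 kcal/day.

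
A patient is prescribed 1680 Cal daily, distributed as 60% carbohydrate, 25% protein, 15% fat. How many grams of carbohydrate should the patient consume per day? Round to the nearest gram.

252 g/day

Carbohydrate energy = 60% × 1680 = 1008 kcal.
At 4 kcal/g: 1008 ÷ 4 = 252 g.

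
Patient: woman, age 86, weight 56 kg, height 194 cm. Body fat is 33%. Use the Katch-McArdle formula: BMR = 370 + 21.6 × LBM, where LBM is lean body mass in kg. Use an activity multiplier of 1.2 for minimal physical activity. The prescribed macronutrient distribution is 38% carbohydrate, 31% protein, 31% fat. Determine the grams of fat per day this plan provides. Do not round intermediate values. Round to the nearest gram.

49 g/day

LBM = 56 × (1 − 0.33) = 37.52 kg. Katch-McArdle: BMR = 370 + 21.6 × 37.52 = 1180.432 kcal/day.
TEE = 1180.432 × 1.2 = 1416.5184 kcal/day.
Fat energy = 31% × 1416.5184 = 439.1207 kcal.
Fat = 439.1207 ÷ 9 kcal/g = 48.7912 g.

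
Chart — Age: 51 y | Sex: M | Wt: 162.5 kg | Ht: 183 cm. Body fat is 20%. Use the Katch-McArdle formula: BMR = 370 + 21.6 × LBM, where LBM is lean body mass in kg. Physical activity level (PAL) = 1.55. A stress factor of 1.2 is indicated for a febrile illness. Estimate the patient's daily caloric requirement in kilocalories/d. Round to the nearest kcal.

5911 kilocalories/d

LBM = 162.5 × (1 − 0.2) = 130 kg. Katch-McArdle: BMR = 370 + 21.6 × 130 = 3178 kcal/day.
TEE = BMR × activity factor = 3178 × 1.55 = 4925.9 kcal/day.
Apply stress factor: 4925.9 × 1.2 = 5911.08 kcal/day.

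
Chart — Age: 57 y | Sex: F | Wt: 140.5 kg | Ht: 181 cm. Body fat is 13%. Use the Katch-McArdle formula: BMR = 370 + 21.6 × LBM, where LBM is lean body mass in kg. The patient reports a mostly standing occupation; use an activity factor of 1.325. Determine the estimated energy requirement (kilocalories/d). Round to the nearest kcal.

LBM = 140.5 × (1 − 0.13) = 122.235 kg. Katch-McArdle: BMR = 370 + 21.6 × 122.235 = 3010.276 kcal/day.
TEE = BMR × activity factor = 3010.276 × 1.325 = 3988.6157 kcal/day.

3989 kilocalories/d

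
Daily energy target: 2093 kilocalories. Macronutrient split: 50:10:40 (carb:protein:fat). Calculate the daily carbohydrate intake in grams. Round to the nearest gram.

Carbohydrate energy = 50% × 2093 = 1046.5 kcal.
At 4 kcal/g: 1046.5 ÷ 4 = 261.625 g.

262 g/day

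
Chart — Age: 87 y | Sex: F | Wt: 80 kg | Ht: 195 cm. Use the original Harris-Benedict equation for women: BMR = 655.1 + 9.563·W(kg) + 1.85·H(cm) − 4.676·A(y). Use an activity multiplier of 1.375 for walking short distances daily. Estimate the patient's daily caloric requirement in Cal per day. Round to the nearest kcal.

Harris-Benedict: BMR = 655.1 + 9.563(80) + 1.85(195) − 4.676(87) = 1374.078 kcal/day.
TEE = BMR × activity factor = 1374.078 × 1.375 = 1889.3573 kcal/day.

1889 Cal per day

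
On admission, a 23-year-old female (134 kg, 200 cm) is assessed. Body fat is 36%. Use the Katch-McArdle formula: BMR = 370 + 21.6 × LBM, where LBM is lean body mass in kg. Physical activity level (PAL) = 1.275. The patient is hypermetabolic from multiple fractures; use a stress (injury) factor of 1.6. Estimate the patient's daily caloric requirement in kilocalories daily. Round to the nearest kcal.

LBM = 134 × (1 − 0.36) = 85.76 kg. Katch-McArdle: BMR = 370 + 21.6 × 85.76 = 2222.416 kcal/day.
TEE = BMR × activity factor = 2222.416 × 1.275 = 2833.5804 kcal/day.
Apply stress factor: 2833.5804 × 1.6 = 4533.7286 kcal/day.

4534 kilocalories daily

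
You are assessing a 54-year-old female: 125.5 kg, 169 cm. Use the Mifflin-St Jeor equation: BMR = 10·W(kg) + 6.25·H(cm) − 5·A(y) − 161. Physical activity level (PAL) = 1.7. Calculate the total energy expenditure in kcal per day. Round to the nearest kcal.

3196 kcal per day

Mifflin-St Jeor (female): BMR = 10(125.5) + 6.25(169) − 5(54) − 161 = 1255 + 1056.25 − 270 − 161 = 1880.25 kcal/day.
TEE = BMR × activity factor = 1880.25 × 1.7 = 3196.425 kcal/day.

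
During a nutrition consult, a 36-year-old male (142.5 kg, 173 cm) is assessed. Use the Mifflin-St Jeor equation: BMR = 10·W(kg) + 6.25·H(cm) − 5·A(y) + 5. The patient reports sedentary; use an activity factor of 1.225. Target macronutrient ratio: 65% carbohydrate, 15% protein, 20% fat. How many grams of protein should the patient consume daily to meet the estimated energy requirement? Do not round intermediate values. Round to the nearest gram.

107 g/day

Mifflin-St Jeor (male): BMR = 10(142.5) + 6.25(173) − 5(36) + 5 = 1425 + 1081.25 − 180 + 5 = 2331.25 kcal/day.
TEE = 2331.25 × 1.225 = 2855.7813 kcal/day.
Protein energy = 15% × 2855.7813 = 428.3672 kcal.
Protein = 428.3672 ÷ 4 kcal/g = 107.0918 g.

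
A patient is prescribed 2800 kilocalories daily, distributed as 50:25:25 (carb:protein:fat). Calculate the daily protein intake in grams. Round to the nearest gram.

Protein energy = 25% × 2800 = 700 kcal.
At 4 kcal/g: 700 ÷ 4 = 175 g.

175 g/day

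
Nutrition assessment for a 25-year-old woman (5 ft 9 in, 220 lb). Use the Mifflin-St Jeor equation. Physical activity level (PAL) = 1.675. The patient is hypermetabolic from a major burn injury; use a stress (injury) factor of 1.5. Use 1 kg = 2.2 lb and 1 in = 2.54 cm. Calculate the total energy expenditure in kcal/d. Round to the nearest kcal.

4546 kcal/d

Convert to metric: weight = 220 ÷ 2.2 = 100 kg; height = (5×12 + 9) × 2.54 = 69 × 2.54 = 175.26 cm.
Mifflin-St Jeor (female): BMR = 10(100) + 6.25(175.26) − 5(25) − 161 = 1000 + 1095.375 − 125 − 161 = 1809.375 kcal/day.
TEE = BMR × activity factor = 1809.375 × 1.675 = 3030.7031 kcal/day.
Apply stress factor: 3030.7031 × 1.5 = 4546.0547 kcal/day.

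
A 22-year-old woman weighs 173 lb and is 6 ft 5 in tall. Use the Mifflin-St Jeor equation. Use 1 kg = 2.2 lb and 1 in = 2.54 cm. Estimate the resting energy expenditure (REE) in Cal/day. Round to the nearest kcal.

Convert to metric: weight = 173 ÷ 2.2 = 78.6364 kg; height = (6×12 + 5) × 2.54 = 77 × 2.54 = 195.58 cm.
Mifflin-St Jeor (female): BMR = 10(78.6364) + 6.25(195.58) − 5(22) − 161 = 786.3636 + 1222.375 − 110 − 161 = 1737.7386 kcal/day.

1738 Cal/day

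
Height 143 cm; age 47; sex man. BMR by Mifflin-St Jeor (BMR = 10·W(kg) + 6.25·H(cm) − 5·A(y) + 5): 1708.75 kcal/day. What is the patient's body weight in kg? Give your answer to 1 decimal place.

104.5 kg

1708.75 = 10·W + 6.25(143) − 5(47) + 5
10·W = 1708.75 − 663.75 = 1045, so W = 104.5 kg.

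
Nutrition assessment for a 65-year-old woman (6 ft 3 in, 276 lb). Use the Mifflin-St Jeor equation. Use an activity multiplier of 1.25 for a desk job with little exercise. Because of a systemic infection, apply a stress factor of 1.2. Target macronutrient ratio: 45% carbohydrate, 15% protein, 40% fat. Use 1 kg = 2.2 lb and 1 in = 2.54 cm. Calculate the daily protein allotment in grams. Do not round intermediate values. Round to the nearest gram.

110 g/day

Convert to metric: weight = 276 ÷ 2.2 = 125.4545 kg; height = (6×12 + 3) × 2.54 = 75 × 2.54 = 190.5 cm.
Mifflin-St Jeor (female): BMR = 10(125.4545) + 6.25(190.5) − 5(65) − 161 = 1254.5455 + 1190.625 − 325 − 161 = 1959.1705 kcal/day.
TEE = 1959.1705 × 1.25 = 2448.9631 kcal/day.
With stress factor 1.2: 2448.9631 × 1.2 = 2938.7557 kcal/day.
Protein energy = 15% × 2938.7557 = 440.8134 kcal.
Protein = 440.8134 ÷ 4 kcal/g = 110.2033 g.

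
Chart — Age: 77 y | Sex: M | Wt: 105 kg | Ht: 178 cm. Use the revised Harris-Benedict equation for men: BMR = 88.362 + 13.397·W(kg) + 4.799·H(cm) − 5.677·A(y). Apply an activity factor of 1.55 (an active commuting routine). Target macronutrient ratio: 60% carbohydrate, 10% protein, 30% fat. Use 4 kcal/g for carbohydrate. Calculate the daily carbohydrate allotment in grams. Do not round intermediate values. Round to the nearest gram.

Harris-Benedict: BMR = 88.362 + 13.397(105) + 4.799(178) − 5.677(77) = 1912.14 kcal/day.
TEE = 1912.14 × 1.55 = 2963.817 kcal/day.
Carbohydrate energy = 60% × 2963.817 = 1778.2902 kcal.
Carbohydrate = 1778.2902 ÷ 4 kcal/g = 444.5726 g.

445 g/day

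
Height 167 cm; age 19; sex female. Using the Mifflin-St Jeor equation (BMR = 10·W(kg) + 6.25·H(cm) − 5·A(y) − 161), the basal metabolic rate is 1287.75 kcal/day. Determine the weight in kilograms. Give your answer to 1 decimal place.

1287.75 = 10·W + 6.25(167) − 5(19) − 161
10·W = 1287.75 − 787.75 = 500, so W = 50 kg.

50.0 kg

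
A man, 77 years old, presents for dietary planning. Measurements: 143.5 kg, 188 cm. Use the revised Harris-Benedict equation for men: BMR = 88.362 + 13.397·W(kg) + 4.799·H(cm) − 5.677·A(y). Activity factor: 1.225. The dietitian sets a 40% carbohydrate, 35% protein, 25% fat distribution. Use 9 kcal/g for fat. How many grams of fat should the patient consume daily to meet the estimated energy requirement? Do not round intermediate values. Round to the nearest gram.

84 g/day

Harris-Benedict: BMR = 88.362 + 13.397(143.5) + 4.799(188) − 5.677(77) = 2475.9145 kcal/day.
TEE = 2475.9145 × 1.225 = 3032.9953 kcal/day.
Fat energy = 25% × 3032.9953 = 758.2488 kcal.
Fat = 758.2488 ÷ 9 kcal/g = 84.2499 g.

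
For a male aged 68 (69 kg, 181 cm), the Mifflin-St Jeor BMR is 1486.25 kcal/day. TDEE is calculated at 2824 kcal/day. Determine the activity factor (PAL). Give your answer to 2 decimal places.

1.90

Activity factor = TEE ÷ BMR = 2824 ÷ 1486.25 = 1.9.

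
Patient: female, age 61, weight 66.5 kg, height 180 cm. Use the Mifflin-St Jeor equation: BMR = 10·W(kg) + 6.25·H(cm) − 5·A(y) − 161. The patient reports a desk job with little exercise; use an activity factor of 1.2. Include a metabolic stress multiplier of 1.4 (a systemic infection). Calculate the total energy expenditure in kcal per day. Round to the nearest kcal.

Mifflin-St Jeor (female): BMR = 10(66.5) + 6.25(180) − 5(61) − 161 = 665 + 1125 − 305 − 161 = 1324 kcal/day.
TEE = BMR × activity factor = 1324 × 1.2 = 1588.8 kcal/day.
Apply stress factor: 1588.8 × 1.4 = 2224.32 kcal/day.

2224 kcal per day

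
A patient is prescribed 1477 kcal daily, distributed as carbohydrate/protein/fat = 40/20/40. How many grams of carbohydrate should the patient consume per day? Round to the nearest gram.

148 g/day

Carbohydrate energy = 40% × 1477 = 590.8 kcal.
At 4 kcal/g: 590.8 ÷ 4 = 147.7 g.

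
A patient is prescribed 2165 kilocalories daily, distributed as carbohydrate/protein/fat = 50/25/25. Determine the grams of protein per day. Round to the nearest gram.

Protein energy = 25% × 2165 = 541.25 kcal.
At 4 kcal/g: 541.25 ÷ 4 = 135.3125 g.

135 g/day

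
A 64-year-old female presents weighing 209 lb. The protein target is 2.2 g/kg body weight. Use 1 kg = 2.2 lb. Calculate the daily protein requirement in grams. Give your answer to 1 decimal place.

Weight in kg = 209 ÷ 2.2 = 95 kg.
Protein = 2.2 g/kg × 95 kg = 209 g/day.

209.0 g/day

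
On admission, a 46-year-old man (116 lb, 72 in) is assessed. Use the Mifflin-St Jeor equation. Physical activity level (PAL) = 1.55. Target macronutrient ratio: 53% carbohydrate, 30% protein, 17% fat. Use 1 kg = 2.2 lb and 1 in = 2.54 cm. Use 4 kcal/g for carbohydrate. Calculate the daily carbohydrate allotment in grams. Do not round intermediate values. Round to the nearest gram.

Convert to metric: weight = 116 ÷ 2.2 = 52.7273 kg; height = 72 × 2.54 = 182.88 cm.
Mifflin-St Jeor (male): BMR = 10(52.7273) + 6.25(182.88) − 5(46) + 5 = 527.2727 + 1143 − 230 + 5 = 1445.2727 kcal/day.
TEE = 1445.2727 × 1.55 = 2240.1727 kcal/day.
Carbohydrate energy = 53% × 2240.1727 = 1187.2915 kcal.
Carbohydrate = 1187.2915 ÷ 4 kcal/g = 296.8229 g.

297 g/day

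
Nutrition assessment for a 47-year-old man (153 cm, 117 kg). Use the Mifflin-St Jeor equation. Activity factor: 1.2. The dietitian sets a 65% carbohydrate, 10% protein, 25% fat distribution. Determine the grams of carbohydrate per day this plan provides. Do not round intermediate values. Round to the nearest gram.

Mifflin-St Jeor (male): BMR = 10(117) + 6.25(153) − 5(47) + 5 = 1170 + 956.25 − 235 + 5 = 1896.25 kcal/day.
TEE = 1896.25 × 1.2 = 2275.5 kcal/day.
Carbohydrate energy = 65% × 2275.5 = 1479.075 kcal.
Carbohydrate = 1479.075 ÷ 4 kcal/g = 369.7688 g.

370 g/day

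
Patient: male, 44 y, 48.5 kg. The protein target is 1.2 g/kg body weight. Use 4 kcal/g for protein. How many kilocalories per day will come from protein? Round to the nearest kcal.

233 kcal/day

Protein = 1.2 g/kg × 48.5 kg = 58.2 g/day.
Protein energy = 58.2 g × 4 kcal/g = 232.8 kcal/day.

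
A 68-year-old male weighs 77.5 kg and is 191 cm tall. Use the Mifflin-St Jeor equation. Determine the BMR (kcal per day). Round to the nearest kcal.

1634 kcal per day

Mifflin-St Jeor (male): BMR = 10(77.5) + 6.25(191) − 5(68) + 5 = 775 + 1193.75 − 340 + 5 = 1633.75 kcal/day.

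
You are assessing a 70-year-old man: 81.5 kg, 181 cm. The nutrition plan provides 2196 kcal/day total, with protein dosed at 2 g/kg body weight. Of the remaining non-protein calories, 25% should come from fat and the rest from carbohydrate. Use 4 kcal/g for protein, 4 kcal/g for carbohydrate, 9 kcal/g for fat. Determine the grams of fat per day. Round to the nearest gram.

Protein = 2 × 81.5 = 163 g → 163 × 4 = 652 kcal.
Non-protein calories = 2196 − 652 = 1544 kcal.
Fat: 25% × 1544 = 386 kcal; carbohydrate: 1158 kcal.
Fat: 386 kcal ÷ 9 kcal/g = 42.8889 g.

43 g/day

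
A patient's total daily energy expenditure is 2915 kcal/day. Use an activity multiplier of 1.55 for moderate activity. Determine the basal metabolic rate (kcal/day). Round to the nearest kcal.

1881 kcal/day

BMR = TEE ÷ activity factor = 2915 ÷ 1.55 = 1880.6452 kcal/day.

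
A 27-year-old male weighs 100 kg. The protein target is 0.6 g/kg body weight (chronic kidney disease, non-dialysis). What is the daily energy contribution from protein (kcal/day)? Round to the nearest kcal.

240 kcal/day

Protein = 0.6 g/kg × 100 kg = 60 g/day.
Protein energy = 60 g × 4 kcal/g = 240 kcal/day.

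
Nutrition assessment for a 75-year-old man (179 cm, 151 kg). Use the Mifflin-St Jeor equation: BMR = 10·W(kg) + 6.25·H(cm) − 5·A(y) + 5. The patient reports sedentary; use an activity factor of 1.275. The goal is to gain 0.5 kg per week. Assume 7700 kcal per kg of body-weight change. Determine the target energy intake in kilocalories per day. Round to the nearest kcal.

3430 kilocalories per day

Mifflin-St Jeor (male): BMR = 10(151) + 6.25(179) − 5(75) + 5 = 1510 + 1118.75 − 375 + 5 = 2258.75 kcal/day.
TEE = 2258.75 × 1.275 = 2879.9063 kcal/day.
Required daily surplus = 0.5 × 7700 ÷ 7 = 550 kcal/day.
Target intake = 2879.9063 + 550 = 3429.9063 kcal/day.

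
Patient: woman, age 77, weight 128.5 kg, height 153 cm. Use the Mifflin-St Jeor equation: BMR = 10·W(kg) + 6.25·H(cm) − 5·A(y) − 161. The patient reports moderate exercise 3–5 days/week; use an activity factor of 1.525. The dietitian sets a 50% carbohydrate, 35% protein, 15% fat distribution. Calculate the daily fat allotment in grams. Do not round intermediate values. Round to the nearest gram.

43 g/day

Mifflin-St Jeor (female): BMR = 10(128.5) + 6.25(153) − 5(77) − 161 = 1285 + 956.25 − 385 − 161 = 1695.25 kcal/day.
TEE = 1695.25 × 1.525 = 2585.2563 kcal/day.
Fat energy = 15% × 2585.2563 = 387.7884 kcal.
Fat = 387.7884 ÷ 9 kcal/g = 43.0876 g.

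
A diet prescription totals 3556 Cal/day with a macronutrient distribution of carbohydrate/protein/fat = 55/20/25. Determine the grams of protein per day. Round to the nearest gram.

178 g/day

Protein energy = 20% × 3556 = 711.2 kcal.
At 4 kcal/g: 711.2 ÷ 4 = 177.8 g.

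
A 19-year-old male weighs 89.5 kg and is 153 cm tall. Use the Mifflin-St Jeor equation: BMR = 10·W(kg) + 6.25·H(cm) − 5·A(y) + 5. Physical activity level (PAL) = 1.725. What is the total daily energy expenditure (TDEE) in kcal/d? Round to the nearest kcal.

Mifflin-St Jeor (male): BMR = 10(89.5) + 6.25(153) − 5(19) + 5 = 895 + 956.25 − 95 + 5 = 1761.25 kcal/day.
TEE = BMR × activity factor = 1761.25 × 1.725 = 3038.1563 kcal/day.

3038 kcal/d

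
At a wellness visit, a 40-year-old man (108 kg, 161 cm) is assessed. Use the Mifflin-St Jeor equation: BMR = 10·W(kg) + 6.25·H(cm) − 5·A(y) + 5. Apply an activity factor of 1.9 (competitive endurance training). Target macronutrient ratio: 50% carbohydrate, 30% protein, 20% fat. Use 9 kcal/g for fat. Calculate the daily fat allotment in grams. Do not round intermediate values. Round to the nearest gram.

80 g/day

Mifflin-St Jeor (male): BMR = 10(108) + 6.25(161) − 5(40) + 5 = 1080 + 1006.25 − 200 + 5 = 1891.25 kcal/day.
TEE = 1891.25 × 1.9 = 3593.375 kcal/day.
Fat energy = 20% × 3593.375 = 718.675 kcal.
Fat = 718.675 ÷ 9 kcal/g = 79.8528 g.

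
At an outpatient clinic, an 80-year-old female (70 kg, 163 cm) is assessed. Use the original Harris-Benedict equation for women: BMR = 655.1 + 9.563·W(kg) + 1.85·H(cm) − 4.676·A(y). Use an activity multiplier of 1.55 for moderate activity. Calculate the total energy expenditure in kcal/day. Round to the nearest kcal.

Harris-Benedict: BMR = 655.1 + 9.563(70) + 1.85(163) − 4.676(80) = 1251.98 kcal/day.
TEE = BMR × activity factor = 1251.98 × 1.55 = 1940.569 kcal/day.

1941 kcal/day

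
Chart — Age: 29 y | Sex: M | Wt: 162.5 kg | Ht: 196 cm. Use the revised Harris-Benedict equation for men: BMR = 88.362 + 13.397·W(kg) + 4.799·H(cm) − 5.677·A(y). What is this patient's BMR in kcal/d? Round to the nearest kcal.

Harris-Benedict: BMR = 88.362 + 13.397(162.5) + 4.799(196) − 5.677(29) = 3041.3455 kcal/day.

3041 kcal/d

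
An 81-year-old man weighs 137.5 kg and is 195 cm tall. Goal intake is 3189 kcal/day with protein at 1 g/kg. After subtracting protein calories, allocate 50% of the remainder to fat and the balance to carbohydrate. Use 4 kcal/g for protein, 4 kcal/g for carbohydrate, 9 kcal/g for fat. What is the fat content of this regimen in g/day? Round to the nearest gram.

Protein = 1 × 137.5 = 137.5 g → 137.5 × 4 = 550 kcal.
Non-protein calories = 3189 − 550 = 2639 kcal.
Fat: 50% × 2639 = 1319.5 kcal; carbohydrate: 1319.5 kcal.
Fat: 1319.5 kcal ÷ 9 kcal/g = 146.6111 g.

147 g/day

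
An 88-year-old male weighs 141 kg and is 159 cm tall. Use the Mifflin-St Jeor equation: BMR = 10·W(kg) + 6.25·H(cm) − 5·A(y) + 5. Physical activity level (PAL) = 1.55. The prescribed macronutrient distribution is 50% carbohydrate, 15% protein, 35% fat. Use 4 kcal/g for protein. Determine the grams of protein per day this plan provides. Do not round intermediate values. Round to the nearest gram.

Mifflin-St Jeor (male): BMR = 10(141) + 6.25(159) − 5(88) + 5 = 1410 + 993.75 − 440 + 5 = 1968.75 kcal/day.
TEE = 1968.75 × 1.55 = 3051.5625 kcal/day.
Protein energy = 15% × 3051.5625 = 457.7344 kcal.
Protein = 457.7344 ÷ 4 kcal/g = 114.4336 g.

114 g/day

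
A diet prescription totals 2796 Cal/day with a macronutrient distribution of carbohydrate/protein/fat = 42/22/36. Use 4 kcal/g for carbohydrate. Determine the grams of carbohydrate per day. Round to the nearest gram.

294 g/day

Carbohydrate energy = 42% × 2796 = 1174.32 kcal.
At 4 kcal/g: 1174.32 ÷ 4 = 293.58 g.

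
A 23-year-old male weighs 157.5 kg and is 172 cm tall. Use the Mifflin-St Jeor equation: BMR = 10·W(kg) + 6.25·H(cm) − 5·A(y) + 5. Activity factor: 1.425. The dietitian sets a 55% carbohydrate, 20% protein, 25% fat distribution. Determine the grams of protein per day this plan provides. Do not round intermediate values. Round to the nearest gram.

181 g/day

Mifflin-St Jeor (male): BMR = 10(157.5) + 6.25(172) − 5(23) + 5 = 1575 + 1075 − 115 + 5 = 2540 kcal/day.
TEE = 2540 × 1.425 = 3619.5 kcal/day.
Protein energy = 20% × 3619.5 = 723.9 kcal.
Protein = 723.9 ÷ 4 kcal/g = 180.975 g.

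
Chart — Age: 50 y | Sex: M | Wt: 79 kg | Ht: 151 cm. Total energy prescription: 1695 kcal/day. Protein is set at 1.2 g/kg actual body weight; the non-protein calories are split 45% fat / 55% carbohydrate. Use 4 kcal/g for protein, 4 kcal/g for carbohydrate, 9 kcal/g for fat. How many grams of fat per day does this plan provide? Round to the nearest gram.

66 g/day

Protein = 1.2 × 79 = 94.8 g → 94.8 × 4 = 379.2 kcal.
Non-protein calories = 1695 − 379.2 = 1315.8 kcal.
Fat: 45% × 1315.8 = 592.11 kcal; carbohydrate: 723.69 kcal.
Fat: 592.11 kcal ÷ 9 kcal/g = 65.79 g.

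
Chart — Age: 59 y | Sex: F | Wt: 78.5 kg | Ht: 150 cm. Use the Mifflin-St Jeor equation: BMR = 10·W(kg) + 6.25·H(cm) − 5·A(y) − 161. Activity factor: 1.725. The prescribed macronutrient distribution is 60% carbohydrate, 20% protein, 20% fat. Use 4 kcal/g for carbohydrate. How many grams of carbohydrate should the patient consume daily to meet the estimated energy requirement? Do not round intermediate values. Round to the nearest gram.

Mifflin-St Jeor (female): BMR = 10(78.5) + 6.25(150) − 5(59) − 161 = 785 + 937.5 − 295 − 161 = 1266.5 kcal/day.
TEE = 1266.5 × 1.725 = 2184.7125 kcal/day.
Carbohydrate energy = 60% × 2184.7125 = 1310.8275 kcal.
Carbohydrate = 1310.8275 ÷ 4 kcal/g = 327.7069 g.

328 g/day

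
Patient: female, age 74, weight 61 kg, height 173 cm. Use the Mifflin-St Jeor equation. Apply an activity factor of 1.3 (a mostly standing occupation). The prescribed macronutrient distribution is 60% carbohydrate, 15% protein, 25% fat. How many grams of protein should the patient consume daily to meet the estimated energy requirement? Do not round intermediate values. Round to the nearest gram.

57 g/day

Mifflin-St Jeor (female): BMR = 10(61) + 6.25(173) − 5(74) − 161 = 610 + 1081.25 − 370 − 161 = 1160.25 kcal/day.
TEE = 1160.25 × 1.3 = 1508.325 kcal/day.
Protein energy = 15% × 1508.325 = 226.2488 kcal.
Protein = 226.2488 ÷ 4 kcal/g = 56.5622 g.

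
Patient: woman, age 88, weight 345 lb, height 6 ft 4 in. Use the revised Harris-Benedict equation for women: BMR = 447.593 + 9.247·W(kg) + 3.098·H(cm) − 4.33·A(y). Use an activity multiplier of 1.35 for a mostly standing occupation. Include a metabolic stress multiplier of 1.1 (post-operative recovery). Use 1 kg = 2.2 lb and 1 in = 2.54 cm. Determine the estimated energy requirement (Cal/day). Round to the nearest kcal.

Convert to metric: weight = 345 ÷ 2.2 = 156.8182 kg; height = (6×12 + 4) × 2.54 = 76 × 2.54 = 193.04 cm.
Harris-Benedict: BMR = 447.593 + 9.247(156.8182) + 3.098(193.04) − 4.33(88) = 2114.6886 kcal/day.
TEE = BMR × activity factor = 2114.6886 × 1.35 = 2854.8297 kcal/day.
Apply stress factor: 2854.8297 × 1.1 = 3140.3126 kcal/day.

3140 Cal/day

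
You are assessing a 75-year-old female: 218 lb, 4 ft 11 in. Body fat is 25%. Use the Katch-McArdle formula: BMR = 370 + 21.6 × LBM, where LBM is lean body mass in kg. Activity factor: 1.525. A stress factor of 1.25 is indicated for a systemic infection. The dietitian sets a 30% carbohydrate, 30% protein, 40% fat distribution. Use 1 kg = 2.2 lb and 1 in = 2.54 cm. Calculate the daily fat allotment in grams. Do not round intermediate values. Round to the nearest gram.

Convert to metric: weight = 218 ÷ 2.2 = 99.0909 kg; height = (4×12 + 11) × 2.54 = 59 × 2.54 = 149.86 cm.
LBM = 99.0909 × (1 − 0.25) = 74.3182 kg. Katch-McArdle: BMR = 370 + 21.6 × 74.3182 = 1975.2727 kcal/day.
TEE = 1975.2727 × 1.525 = 3012.2909 kcal/day.
With stress factor 1.25: 3012.2909 × 1.25 = 3765.3636 kcal/day.
Fat energy = 40% × 3765.3636 = 1506.1455 kcal.
Fat = 1506.1455 ÷ 9 kcal/g = 167.3495 g.

167 g/day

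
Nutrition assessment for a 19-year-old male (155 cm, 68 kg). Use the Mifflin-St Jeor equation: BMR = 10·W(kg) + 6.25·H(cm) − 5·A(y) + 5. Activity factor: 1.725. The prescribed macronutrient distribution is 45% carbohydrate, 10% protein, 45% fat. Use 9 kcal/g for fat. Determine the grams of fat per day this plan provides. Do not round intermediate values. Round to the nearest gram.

134 g/day

Mifflin-St Jeor (male): BMR = 10(68) + 6.25(155) − 5(19) + 5 = 680 + 968.75 − 95 + 5 = 1558.75 kcal/day.
TEE = 1558.75 × 1.725 = 2688.8438 kcal/day.
Fat energy = 45% × 2688.8438 = 1209.9797 kcal.
Fat = 1209.9797 ÷ 9 kcal/g = 134.4422 g.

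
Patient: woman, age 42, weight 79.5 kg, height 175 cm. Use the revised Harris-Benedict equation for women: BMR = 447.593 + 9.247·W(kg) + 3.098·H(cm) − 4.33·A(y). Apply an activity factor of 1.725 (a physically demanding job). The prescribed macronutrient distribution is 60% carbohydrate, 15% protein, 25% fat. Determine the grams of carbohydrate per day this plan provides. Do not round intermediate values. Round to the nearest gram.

Harris-Benedict: BMR = 447.593 + 9.247(79.5) + 3.098(175) − 4.33(42) = 1543.0195 kcal/day.
TEE = 1543.0195 × 1.725 = 2661.7086 kcal/day.
Carbohydrate energy = 60% × 2661.7086 = 1597.0252 kcal.
Carbohydrate = 1597.0252 ÷ 4 kcal/g = 399.2563 g.

399 g/day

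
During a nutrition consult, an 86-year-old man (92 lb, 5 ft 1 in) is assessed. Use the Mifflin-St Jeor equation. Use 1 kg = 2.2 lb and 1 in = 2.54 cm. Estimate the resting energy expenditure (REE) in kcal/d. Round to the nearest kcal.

962 kcal/d

Convert to metric: weight = 92 ÷ 2.2 = 41.8182 kg; height = (5×12 + 1) × 2.54 = 61 × 2.54 = 154.94 cm.
Mifflin-St Jeor (male): BMR = 10(41.8182) + 6.25(154.94) − 5(86) + 5 = 418.1818 + 968.375 − 430 + 5 = 961.5568 kcal/day.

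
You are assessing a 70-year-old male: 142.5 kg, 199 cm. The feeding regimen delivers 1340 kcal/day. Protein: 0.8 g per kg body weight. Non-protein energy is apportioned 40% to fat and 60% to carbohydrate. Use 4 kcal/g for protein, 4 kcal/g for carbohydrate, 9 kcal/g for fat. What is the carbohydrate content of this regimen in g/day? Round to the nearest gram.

133 g/day

Protein = 0.8 × 142.5 = 114 g → 114 × 4 = 456 kcal.
Non-protein calories = 1340 − 456 = 884 kcal.
Fat: 40% × 884 = 353.6 kcal; carbohydrate: 530.4 kcal.
Carbohydrate: 530.4 kcal ÷ 4 kcal/g = 132.6 g.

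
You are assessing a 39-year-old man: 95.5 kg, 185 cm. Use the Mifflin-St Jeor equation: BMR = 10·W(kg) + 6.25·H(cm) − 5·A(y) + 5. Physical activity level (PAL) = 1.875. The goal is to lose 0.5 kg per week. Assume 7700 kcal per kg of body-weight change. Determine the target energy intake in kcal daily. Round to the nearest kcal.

Mifflin-St Jeor (male): BMR = 10(95.5) + 6.25(185) − 5(39) + 5 = 955 + 1156.25 − 195 + 5 = 1921.25 kcal/day.
TEE = 1921.25 × 1.875 = 3602.3438 kcal/day.
Required daily deficit = 0.5 × 7700 ÷ 7 = 550 kcal/day.
Target intake = 3602.3438 − 550 = 3052.3438 kcal/day.

3052 kcal daily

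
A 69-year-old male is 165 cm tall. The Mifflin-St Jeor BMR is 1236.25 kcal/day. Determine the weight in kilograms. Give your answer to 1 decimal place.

54.5 kg

1236.25 = 10·W + 6.25(165) − 5(69) + 5
10·W = 1236.25 − 691.25 = 545, so W = 54.5 kg.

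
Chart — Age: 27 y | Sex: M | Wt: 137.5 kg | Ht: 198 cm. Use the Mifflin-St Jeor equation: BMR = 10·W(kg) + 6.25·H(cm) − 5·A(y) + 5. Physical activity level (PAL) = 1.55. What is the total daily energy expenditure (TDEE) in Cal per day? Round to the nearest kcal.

3848 Cal per day

Mifflin-St Jeor (male): BMR = 10(137.5) + 6.25(198) − 5(27) + 5 = 1375 + 1237.5 − 135 + 5 = 2482.5 kcal/day.
TEE = BMR × activity factor = 2482.5 × 1.55 = 3847.875 kcal/day.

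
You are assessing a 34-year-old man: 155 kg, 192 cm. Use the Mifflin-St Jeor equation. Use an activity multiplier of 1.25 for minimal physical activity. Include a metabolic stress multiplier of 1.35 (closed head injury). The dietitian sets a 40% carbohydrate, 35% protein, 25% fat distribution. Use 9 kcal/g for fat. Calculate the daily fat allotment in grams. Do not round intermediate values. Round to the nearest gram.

Mifflin-St Jeor (male): BMR = 10(155) + 6.25(192) − 5(34) + 5 = 1550 + 1200 − 170 + 5 = 2585 kcal/day.
TEE = 2585 × 1.25 = 3231.25 kcal/day.
With stress factor 1.35: 3231.25 × 1.35 = 4362.1875 kcal/day.
Fat energy = 25% × 4362.1875 = 1090.5469 kcal.
Fat = 1090.5469 ÷ 9 kcal/g = 121.1719 g.

121 g/day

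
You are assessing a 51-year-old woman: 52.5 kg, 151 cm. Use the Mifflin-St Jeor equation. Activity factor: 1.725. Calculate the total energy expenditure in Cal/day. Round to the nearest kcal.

1816 Cal/day

Mifflin-St Jeor (female): BMR = 10(52.5) + 6.25(151) − 5(51) − 161 = 525 + 943.75 − 255 − 161 = 1052.75 kcal/day.
TEE = BMR × activity factor = 1052.75 × 1.725 = 1815.9938 kcal/day.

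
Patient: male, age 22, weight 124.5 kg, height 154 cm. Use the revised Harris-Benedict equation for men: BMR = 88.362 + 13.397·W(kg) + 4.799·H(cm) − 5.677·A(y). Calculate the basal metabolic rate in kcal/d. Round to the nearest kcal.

Harris-Benedict: BMR = 88.362 + 13.397(124.5) + 4.799(154) − 5.677(22) = 2370.4405 kcal/day.

2370 kcal/d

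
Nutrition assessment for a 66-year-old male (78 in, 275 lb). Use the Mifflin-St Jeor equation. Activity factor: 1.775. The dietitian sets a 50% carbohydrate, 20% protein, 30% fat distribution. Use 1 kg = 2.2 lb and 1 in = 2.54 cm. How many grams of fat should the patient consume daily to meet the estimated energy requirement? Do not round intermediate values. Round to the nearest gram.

128 g/day

Convert to metric: weight = 275 ÷ 2.2 = 125 kg; height = 78 × 2.54 = 198.12 cm.
Mifflin-St Jeor (male): BMR = 10(125) + 6.25(198.12) − 5(66) + 5 = 1250 + 1238.25 − 330 + 5 = 2163.25 kcal/day.
TEE = 2163.25 × 1.775 = 3839.7688 kcal/day.
Fat energy = 30% × 3839.7688 = 1151.9306 kcal.
Fat = 1151.9306 ÷ 9 kcal/g = 127.9923 g.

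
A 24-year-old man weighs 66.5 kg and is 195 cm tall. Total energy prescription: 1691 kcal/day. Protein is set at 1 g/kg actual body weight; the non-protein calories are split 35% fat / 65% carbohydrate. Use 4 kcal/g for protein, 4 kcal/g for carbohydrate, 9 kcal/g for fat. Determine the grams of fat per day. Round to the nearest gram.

Protein = 1 × 66.5 = 66.5 g → 66.5 × 4 = 266 kcal.
Non-protein calories = 1691 − 266 = 1425 kcal.
Fat: 35% × 1425 = 498.75 kcal; carbohydrate: 926.25 kcal.
Fat: 498.75 kcal ÷ 9 kcal/g = 55.4167 g.

55 g/day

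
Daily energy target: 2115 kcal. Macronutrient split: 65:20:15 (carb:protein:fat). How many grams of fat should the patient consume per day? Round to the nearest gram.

35 g/day

Fat energy = 15% × 2115 = 317.25 kcal.
At 9 kcal/g: 317.25 ÷ 9 = 35.25 g.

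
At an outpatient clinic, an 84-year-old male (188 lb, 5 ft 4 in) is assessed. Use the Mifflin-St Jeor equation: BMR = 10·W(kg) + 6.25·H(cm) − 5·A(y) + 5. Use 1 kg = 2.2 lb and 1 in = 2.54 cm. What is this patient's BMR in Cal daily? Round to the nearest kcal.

Convert to metric: weight = 188 ÷ 2.2 = 85.4545 kg; height = (5×12 + 4) × 2.54 = 64 × 2.54 = 162.56 cm.
Mifflin-St Jeor (male): BMR = 10(85.4545) + 6.25(162.56) − 5(84) + 5 = 854.5455 + 1016 − 420 + 5 = 1455.5455 kcal/day.

1456 Cal daily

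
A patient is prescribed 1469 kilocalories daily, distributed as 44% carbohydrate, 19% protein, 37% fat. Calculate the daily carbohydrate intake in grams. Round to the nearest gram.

Carbohydrate energy = 44% × 1469 = 646.36 kcal.
At 4 kcal/g: 646.36 ÷ 4 = 161.59 g.

162 g/day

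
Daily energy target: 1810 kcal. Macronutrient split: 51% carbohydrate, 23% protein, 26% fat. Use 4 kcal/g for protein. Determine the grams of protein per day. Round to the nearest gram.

104 g/day

Protein energy = 23% × 1810 = 416.3 kcal.
At 4 kcal/g: 416.3 ÷ 4 = 104.075 g.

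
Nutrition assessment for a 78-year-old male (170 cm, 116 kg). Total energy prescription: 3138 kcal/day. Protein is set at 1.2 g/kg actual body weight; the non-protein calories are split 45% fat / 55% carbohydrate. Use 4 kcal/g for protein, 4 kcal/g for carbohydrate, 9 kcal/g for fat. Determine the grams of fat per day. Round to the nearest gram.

Protein = 1.2 × 116 = 139.2 g → 139.2 × 4 = 556.8 kcal.
Non-protein calories = 3138 − 556.8 = 2581.2 kcal.
Fat: 45% × 2581.2 = 1161.54 kcal; carbohydrate: 1419.66 kcal.
Fat: 1161.54 kcal ÷ 9 kcal/g = 129.06 g.

129 g/day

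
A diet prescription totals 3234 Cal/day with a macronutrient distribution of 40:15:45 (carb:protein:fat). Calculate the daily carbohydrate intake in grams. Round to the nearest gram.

Carbohydrate energy = 40% × 3234 = 1293.6 kcal.
At 4 kcal/g: 1293.6 ÷ 4 = 323.4 g.

323 g/day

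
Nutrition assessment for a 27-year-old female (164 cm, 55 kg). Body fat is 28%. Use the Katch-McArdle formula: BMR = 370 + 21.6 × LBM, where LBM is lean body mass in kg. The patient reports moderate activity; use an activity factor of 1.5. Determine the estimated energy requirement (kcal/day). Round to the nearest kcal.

LBM = 55 × (1 − 0.28) = 39.6 kg. Katch-McArdle: BMR = 370 + 21.6 × 39.6 = 1225.36 kcal/day.
TEE = BMR × activity factor = 1225.36 × 1.5 = 1838.04 kcal/day.

1838 kcal/day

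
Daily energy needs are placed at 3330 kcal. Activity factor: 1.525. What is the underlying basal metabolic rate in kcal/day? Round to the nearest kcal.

BMR = TEE ÷ activity factor = 3330 ÷ 1.525 = 2183.6066 kcal/day.

2184 kcal/day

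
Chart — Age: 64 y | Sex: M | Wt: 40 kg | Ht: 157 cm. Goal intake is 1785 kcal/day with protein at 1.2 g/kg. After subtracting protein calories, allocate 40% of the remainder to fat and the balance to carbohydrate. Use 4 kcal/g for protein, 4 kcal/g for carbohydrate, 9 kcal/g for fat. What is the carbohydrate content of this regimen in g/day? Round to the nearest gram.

239 g/day

Protein = 1.2 × 40 = 48 g → 48 × 4 = 192 kcal.
Non-protein calories = 1785 − 192 = 1593 kcal.
Fat: 40% × 1593 = 637.2 kcal; carbohydrate: 955.8 kcal.
Carbohydrate: 955.8 kcal ÷ 4 kcal/g = 238.95 g.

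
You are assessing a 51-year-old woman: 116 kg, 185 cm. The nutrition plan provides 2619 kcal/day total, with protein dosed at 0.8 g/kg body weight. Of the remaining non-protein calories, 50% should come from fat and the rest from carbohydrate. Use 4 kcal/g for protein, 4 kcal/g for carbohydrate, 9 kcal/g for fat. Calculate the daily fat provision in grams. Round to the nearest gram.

Protein = 0.8 × 116 = 92.8 g → 92.8 × 4 = 371.2 kcal.
Non-protein calories = 2619 − 371.2 = 2247.8 kcal.
Fat: 50% × 2247.8 = 1123.9 kcal; carbohydrate: 1123.9 kcal.
Fat: 1123.9 kcal ÷ 9 kcal/g = 124.8778 g.

125 g/day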